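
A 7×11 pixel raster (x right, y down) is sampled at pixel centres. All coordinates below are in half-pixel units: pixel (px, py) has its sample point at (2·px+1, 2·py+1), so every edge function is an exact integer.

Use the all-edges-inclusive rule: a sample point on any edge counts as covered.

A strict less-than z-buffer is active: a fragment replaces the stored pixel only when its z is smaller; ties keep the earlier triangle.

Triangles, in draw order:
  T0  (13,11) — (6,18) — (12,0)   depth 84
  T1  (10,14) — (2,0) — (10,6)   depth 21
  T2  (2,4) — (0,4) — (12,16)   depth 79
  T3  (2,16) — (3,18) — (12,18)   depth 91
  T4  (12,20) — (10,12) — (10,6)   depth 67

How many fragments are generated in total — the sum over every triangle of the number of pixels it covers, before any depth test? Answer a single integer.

T0:
  2·area = 84
  edge (13, 11)→(6, 18): d=(-7,7) inclusive
  edge (6, 18)→(12, 0): d=(6,-18) inclusive
  edge (12, 0)→(13, 11): d=(1,11) inclusive
    (5,1)@(11, 3): e=[70,0,14] → X  [on edge]
    (6,1)@(13, 3): e=[56,36,-8] → .
    (5,2)@(11, 5): e=[56,12,16] → X
    (6,2)@(13, 5): e=[42,48,-6] → .
    (5,3)@(11, 7): e=[42,24,18] → X
    (6,3)@(13, 7): e=[28,60,-4] → .
    (4,4)@(9, 9): e=[42,0,42] → X  [on edge]
    (6,4)@(13, 9): e=[14,72,-2] → .
    (4,5)@(9, 11): e=[28,12,44] → X
    (6,5)@(13, 11): e=[0,84,0] → X  [on edge]
    (4,6)@(9, 13): e=[14,24,46] → X
    (5,6)@(11, 13): e=[0,60,24] → X  [on edge]
    (3,7)@(7, 15): e=[14,0,70] → X  [on edge]
    (4,7)@(9, 15): e=[0,36,48] → X  [on edge]
    (3,8)@(7, 17): e=[0,12,72] → X  [on edge]
    (2,9)@(5, 19): e=[0,-12,96] → .  [on edge]
    (1,10)@(3, 21): e=[0,-36,120] → .  [on edge]
    (2,10)@(5, 21): e=[-14,0,98] → .  [on edge]
  covered (13 px):
    . . . . . . .
    . . . . . X .
    . . . . . X .
    . . . . . X .
    . . . . X X .
    . . . . X X X
    . . . . X X .
    . . . X X . .
    . . . X . . .
    . . . . . . .
    . . . . . . .
T1:
  2·area = 64
  edge (10, 14)→(2, 0): d=(-8,-14) inclusive
  edge (2, 0)→(10, 6): d=(8,6) inclusive
  edge (10, 6)→(10, 14): d=(0,8) inclusive
    (1,0)@(3, 1): e=[6,2,56] → X
    (2,0)@(5, 1): e=[34,-10,40] → .
    (1,1)@(3, 3): e=[-10,18,56] → .
    (2,1)@(5, 3): e=[18,6,40] → X
    (3,1)@(7, 3): e=[46,-6,24] → .
    (2,2)@(5, 5): e=[2,22,40] → X
    (3,2)@(7, 5): e=[30,10,24] → X
    (4,2)@(9, 5): e=[58,-2,8] → .
    (2,3)@(5, 7): e=[-14,38,40] → .
    (3,3)@(7, 7): e=[14,26,24] → X
    (4,3)@(9, 7): e=[42,14,8] → X
    (5,3)@(11, 7): e=[70,2,-8] → .
  covered (8 px):
    . X . . . . .
    . . X . . . .
    . . X X . . .
    . . . X X . .
    . . . . X . .
    . . . . X . .
    . . . . . . .
    . . . . . . .
    . . . . . . .
    . . . . . . .
    . . . . . . .
T2:
  2·area = 24  (B↔C swapped to make it positive)
  edge (2, 4)→(12, 16): d=(10,12) inclusive
  edge (12, 16)→(0, 4): d=(-12,-12) inclusive
  edge (0, 4)→(2, 4): d=(2,0) inclusive
    (0,2)@(1, 5): e=[22,0,2] → X  [on edge]
    (1,2)@(3, 5): e=[-2,24,2] → .
    (0,3)@(1, 7): e=[42,-24,6] → .
    (1,3)@(3, 7): e=[18,0,6] → X  [on edge]
    (2,3)@(5, 7): e=[-6,24,6] → .
    (1,4)@(3, 9): e=[38,-24,10] → .
    (2,4)@(5, 9): e=[14,0,10] → X  [on edge]
    (3,4)@(7, 9): e=[-10,24,10] → .
    (2,5)@(5, 11): e=[34,-24,14] → .
    (3,5)@(7, 11): e=[10,0,14] → X  [on edge]
    (4,5)@(9, 11): e=[-14,24,14] → .
    (3,6)@(7, 13): e=[30,-24,18] → .
    (4,6)@(9, 13): e=[6,0,18] → X  [on edge]
    (5,7)@(11, 15): e=[2,0,22] → X  [on edge]
    (6,8)@(13, 17): e=[-2,0,26] → .  [on edge]
  covered (6 px):
    . . . . . . .
    . . . . . . .
    X . . . . . .
    . X . . . . .
    . . X . . . .
    . . . X . . .
    . . . . X . .
    . . . . . X .
    . . . . . . .
    . . . . . . .
    . . . . . . .
T3:
  2·area = 18  (B↔C swapped to make it positive)
  edge (2, 16)→(12, 18): d=(10,2) inclusive
  edge (12, 18)→(3, 18): d=(-9,0) inclusive
  edge (3, 18)→(2, 16): d=(-1,-2) inclusive
    (1,8)@(3, 17): e=[8,9,1] → X
    (2,8)@(5, 17): e=[4,9,5] → X
    (3,8)@(7, 17): e=[0,9,9] → X  [on edge]
    (4,8)@(9, 17): e=[-4,9,13] → .
    (1,9)@(3, 19): e=[28,-9,-1] → .
    (2,9)@(5, 19): e=[24,-9,3] → .
    (3,9)@(7, 19): e=[20,-9,7] → .
  covered (3 px):
    . . . . . . .
    . . . . . . .
    . . . . . . .
    . . . . . . .
    . . . . . . .
    . . . . . . .
    . . . . . . .
    . . . . . . .
    . X X X . . .
    . . . . . . .
    . . . . . . .
T4:
  2·area = 12
  edge (12, 20)→(10, 12): d=(-2,-8) inclusive
  edge (10, 12)→(10, 6): d=(0,-6) inclusive
  edge (10, 6)→(12, 20): d=(2,14) inclusive
    (5,6)@(11, 13): e=[6,6,0] → X  [on edge]
    (6,6)@(13, 13): e=[22,18,-28] → .
    (5,7)@(11, 15): e=[2,6,4] → X
    (6,7)@(13, 15): e=[18,18,-24] → .
    (5,8)@(11, 17): e=[-2,6,8] → .
  covered (2 px):
    . . . . . . .
    . . . . . . .
    . . . . . . .
    . . . . . . .
    . . . . . . .
    . . . . . . .
    . . . . . X .
    . . . . . X .
    . . . . . . .
    . . . . . . .
    . . . . . . .

Final: 32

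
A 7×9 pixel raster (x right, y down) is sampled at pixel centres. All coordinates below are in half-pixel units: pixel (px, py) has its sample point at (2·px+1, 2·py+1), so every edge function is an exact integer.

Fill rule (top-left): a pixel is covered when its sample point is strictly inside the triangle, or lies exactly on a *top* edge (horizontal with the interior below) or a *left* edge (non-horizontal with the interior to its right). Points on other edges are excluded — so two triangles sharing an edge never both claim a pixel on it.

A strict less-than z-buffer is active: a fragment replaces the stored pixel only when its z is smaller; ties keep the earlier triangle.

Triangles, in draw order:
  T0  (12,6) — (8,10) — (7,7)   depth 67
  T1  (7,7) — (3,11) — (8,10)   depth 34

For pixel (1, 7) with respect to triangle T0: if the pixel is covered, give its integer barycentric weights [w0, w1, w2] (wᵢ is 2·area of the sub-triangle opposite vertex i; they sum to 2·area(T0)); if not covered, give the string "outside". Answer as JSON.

T0:
  2·area = 16
  edge (12, 6)→(8, 10): d=(-4,4) right/bottom  bias=-1
  edge (8, 10)→(7, 7): d=(-1,-3) top-left  bias=+0
  edge (7, 7)→(12, 6): d=(5,-1) top-left  bias=+0
    (2,0)@(5, 1): e=[48,0,-32] → ·  [on edge]
    (6,2)@(13, 5): e=[0,20,-4] → ·  [on edge]
    (3,3)@(7, 7): e=[16,0,0] → #  [on edge]
    (4,3)@(9, 7): e=[8,6,2] → #
    (5,3)@(11, 7): e=[0,12,4] → ·  [on edge]
    (3,4)@(7, 9): e=[8,-2,10] → ·
    (4,4)@(9, 9): e=[0,4,12] → ·  [on edge]
    (3,5)@(7, 11): e=[0,-4,20] → ·  [on edge]
    (2,6)@(5, 13): e=[0,-12,28] → ·  [on edge]
    (4,6)@(9, 13): e=[-16,0,32] → ·  [on edge]
    (1,7)@(3, 15): e=[0,-20,36] → ·  [on edge]
    (0,8)@(1, 17): e=[0,-28,44] → ·  [on edge]
  covered (2 px):
    · · · · · · ·
    · · · · · · ·
    · · · · · · ·
    · · · # # · ·
    · · · · · · ·
    · · · · · · ·
    · · · · · · ·
    · · · · · · ·
    · · · · · · ·
T1:
  2·area = 16  (B↔C swapped to make it positive)
  edge (7, 7)→(8, 10): d=(1,3) right/bottom  bias=-1
  edge (8, 10)→(3, 11): d=(-5,1) right/bottom  bias=-1
  edge (3, 11)→(7, 7): d=(4,-4) top-left  bias=+0
    (2,0)@(5, 1): e=[0,48,-32] → ·  [on edge]
    (6,0)@(13, 1): e=[-24,40,0] → ·  [on edge]
    (5,1)@(11, 3): e=[-16,32,0] → ·  [on edge]
    (4,2)@(9, 5): e=[-8,24,0] → ·  [on edge]
    (3,3)@(7, 7): e=[0,16,0] → ·  [on edge]
    (2,4)@(5, 9): e=[8,8,0] → #  [on edge]
    (3,4)@(7, 9): e=[2,6,8] → #
    (4,4)@(9, 9): e=[-4,4,16] → ·
    (6,4)@(13, 9): e=[-16,0,32] → ·  [on edge]
    (1,5)@(3, 11): e=[16,0,0] → ·  [on edge]
    (2,5)@(5, 11): e=[10,-2,8] → ·
    (3,5)@(7, 11): e=[4,-4,16] → ·
    (0,6)@(1, 13): e=[24,-8,0] → ·  [on edge]
    (4,6)@(9, 13): e=[0,-16,32] → ·  [on edge]
  covered (2 px):
    · · · · · · ·
    · · · · · · ·
    · · · · · · ·
    · · · · · · ·
    · · # # · · ·
    · · · · · · ·
    · · · · · · ·
    · · · · · · ·
    · · · · · · ·

Result: "outside"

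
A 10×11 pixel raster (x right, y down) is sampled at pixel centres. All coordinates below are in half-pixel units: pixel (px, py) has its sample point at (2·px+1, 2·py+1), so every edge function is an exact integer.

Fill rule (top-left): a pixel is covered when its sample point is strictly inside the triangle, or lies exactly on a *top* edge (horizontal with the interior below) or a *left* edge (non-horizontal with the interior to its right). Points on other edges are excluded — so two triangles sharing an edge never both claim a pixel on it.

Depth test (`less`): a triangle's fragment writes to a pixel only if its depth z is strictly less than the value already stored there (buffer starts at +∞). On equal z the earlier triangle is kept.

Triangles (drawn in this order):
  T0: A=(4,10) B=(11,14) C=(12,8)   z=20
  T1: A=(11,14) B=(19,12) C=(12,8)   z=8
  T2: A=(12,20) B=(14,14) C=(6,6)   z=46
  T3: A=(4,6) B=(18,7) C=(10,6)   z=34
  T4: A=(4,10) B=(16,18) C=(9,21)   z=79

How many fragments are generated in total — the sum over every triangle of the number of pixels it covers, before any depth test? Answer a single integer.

T0:
  2·area = 46  (B↔C swapped to make it positive)
  edge (4, 10)→(12, 8): d=(8,-2) top-left  bias=+0
  edge (12, 8)→(11, 14): d=(-1,6) right/bottom  bias=-1
  edge (11, 14)→(4, 10): d=(-7,-4) top-left  bias=+0
    (4,4)@(9, 9): e=[2,17,27] → █
    (5,4)@(11, 9): e=[6,5,35] → █
    (6,4)@(13, 9): e=[10,-7,43] → ·
    (3,5)@(7, 11): e=[14,27,5] → █
    (6,5)@(13, 11): e=[26,-9,29] → ·
    (3,6)@(7, 13): e=[30,25,-9] → ·
    (4,6)@(9, 13): e=[34,13,-1] → ·
    (5,6)@(11, 13): e=[38,1,7] → █
    (6,6)@(13, 13): e=[42,-11,15] → ·
    (5,7)@(11, 15): e=[54,-1,-7] → ·
  covered (6 px):
    · · · · · · · · · ·
    · · · · · · · · · ·
    · · · · · · · · · ·
    · · · · · · · · · ·
    · · · · █ █ · · · ·
    · · · █ █ █ · · · ·
    · · · · · █ · · · ·
    · · · · · · · · · ·
    · · · · · · · · · ·
    · · · · · · · · · ·
    · · · · · · · · · ·
T1:
  2·area = 46  (B↔C swapped to make it positive)
  edge (11, 14)→(12, 8): d=(1,-6) top-left  bias=+0
  edge (12, 8)→(19, 12): d=(7,4) right/bottom  bias=-1
  edge (19, 12)→(11, 14): d=(-8,2) right/bottom  bias=-1
    (6,4)@(13, 9): e=[7,3,36] → █
    (7,4)@(15, 9): e=[19,-5,32] → ·
    (6,5)@(13, 11): e=[9,17,20] → █
    (7,5)@(15, 11): e=[21,9,16] → █
    (8,5)@(17, 11): e=[33,1,12] → █
    (9,5)@(19, 11): e=[45,-7,8] → ·
    (6,6)@(13, 13): e=[11,31,4] → █
    (7,6)@(15, 13): e=[23,23,0] → ·  [on edge]
    (8,6)@(17, 13): e=[35,15,-4] → ·
    (3,7)@(7, 15): e=[-23,69,0] → ·  [on edge]
    (6,7)@(13, 15): e=[13,45,-12] → ·
  covered (5 px):
    · · · · · · · · · ·
    · · · · · · · · · ·
    · · · · · · · · · ·
    · · · · · · · · · ·
    · · · · · · █ · · ·
    · · · · · · █ █ █ ·
    · · · · · · █ · · ·
    · · · · · · · · · ·
    · · · · · · · · · ·
    · · · · · · · · · ·
    · · · · · · · · · ·
T2:
  2·area = 64  (B↔C swapped to make it positive)
  edge (12, 20)→(6, 6): d=(-6,-14) top-left  bias=+0
  edge (6, 6)→(14, 14): d=(8,8) right/bottom  bias=-1
  edge (14, 14)→(12, 20): d=(-2,6) right/bottom  bias=-1
    (0,0)@(1, 1): e=[-40,0,104] → ·  [on edge]
    (1,1)@(3, 3): e=[-24,0,88] → ·  [on edge]
    (2,2)@(5, 5): e=[-8,0,72] → ·  [on edge]
    (8,2)@(17, 5): e=[160,-96,0] → ·  [on edge]
    (3,3)@(7, 7): e=[8,0,56] → ·  [on edge]
    (4,4)@(9, 9): e=[24,0,40] → ·  [on edge]
    (4,5)@(9, 11): e=[12,16,36] → █
    (5,5)@(11, 11): e=[40,0,24] → ·  [on edge]
    (7,5)@(15, 11): e=[96,-32,0] → ·  [on edge]
    (4,6)@(9, 13): e=[0,32,32] → █  [on edge]
    (5,6)@(11, 13): e=[28,16,20] → █
    (6,6)@(13, 13): e=[56,0,8] → ·  [on edge]
    (7,7)@(15, 15): e=[72,0,-8] → ·  [on edge]
    (6,8)@(13, 17): e=[32,32,0] → ·  [on edge]
    (8,8)@(17, 17): e=[88,0,-24] → ·  [on edge]
    (9,9)@(19, 19): e=[104,0,-40] → ·  [on edge]
  covered (6 px):
    · · · · · · · · · ·
    · · · · · · · · · ·
    · · · · · · · · · ·
    · · · · · · · · · ·
    · · · · · · · · · ·
    · · · · █ · · · · ·
    · · · · █ █ · · · ·
    · · · · · █ █ · · ·
    · · · · · █ · · · ·
    · · · · · · · · · ·
    · · · · · · · · · ·
T3:
  2·area = 6  (B↔C swapped to make it positive)
  edge (4, 6)→(10, 6): d=(6,0) top-left  bias=+0
  edge (10, 6)→(18, 7): d=(8,1) right/bottom  bias=-1
  edge (18, 7)→(4, 6): d=(-14,-1) top-left  bias=+0
  covered (0 px):
    · · · · · · · · · ·
    · · · · · · · · · ·
    · · · · · · · · · ·
    · · · · · · · · · ·
    · · · · · · · · · ·
    · · · · · · · · · ·
    · · · · · · · · · ·
    · · · · · · · · · ·
    · · · · · · · · · ·
    · · · · · · · · · ·
    · · · · · · · · · ·
T4:
  2·area = 92
  edge (4, 10)→(16, 18): d=(12,8) right/bottom  bias=-1
  edge (16, 18)→(9, 21): d=(-7,3) right/bottom  bias=-1
  edge (9, 21)→(4, 10): d=(-5,-11) top-left  bias=+0
    (2,5)@(5, 11): e=[4,82,6] → █
    (3,5)@(7, 11): e=[-12,76,28] → ·
    (2,6)@(5, 13): e=[28,68,-4] → ·
    (3,6)@(7, 13): e=[12,62,18] → █
    (4,6)@(9, 13): e=[-4,56,40] → ·
    (3,7)@(7, 15): e=[36,48,8] → █
    (4,7)@(9, 15): e=[20,42,30] → █
    (5,7)@(11, 15): e=[4,36,52] → █
    (6,7)@(13, 15): e=[-12,30,74] → ·
    (3,8)@(7, 17): e=[60,34,-2] → ·
    (4,8)@(9, 17): e=[44,28,20] → █
    (6,8)@(13, 17): e=[12,16,64] → █
    (4,10)@(9, 21): e=[92,0,0] → ·  [on edge]
  covered (11 px):
    · · · · · · · · · ·
    · · · · · · · · · ·
    · · · · · · · · · ·
    · · · · · · · · · ·
    · · · · · · · · · ·
    · · █ · · · · · · ·
    · · · █ · · · · · ·
    · · · █ █ █ · · · ·
    · · · · █ █ █ · · ·
    · · · · █ █ █ · · ·
    · · · · · · · · · ·

Answer: 28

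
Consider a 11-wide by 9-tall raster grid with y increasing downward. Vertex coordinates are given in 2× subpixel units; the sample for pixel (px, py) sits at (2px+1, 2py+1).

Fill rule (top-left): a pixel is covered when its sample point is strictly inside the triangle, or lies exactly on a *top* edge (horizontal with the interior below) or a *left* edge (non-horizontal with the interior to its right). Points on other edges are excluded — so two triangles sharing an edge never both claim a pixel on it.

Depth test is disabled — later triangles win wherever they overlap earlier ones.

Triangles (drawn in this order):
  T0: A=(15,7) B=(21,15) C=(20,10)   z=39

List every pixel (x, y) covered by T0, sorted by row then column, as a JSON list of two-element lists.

T0:
  2·area = 22  (B↔C swapped to make it positive)
  edge (15, 7)→(20, 10): d=(5,3) right/bottom  bias=-1
  edge (20, 10)→(21, 15): d=(1,5) right/bottom  bias=-1
  edge (21, 15)→(15, 7): d=(-6,-8) top-left  bias=+0
    (2,0)@(5, 1): e=[0,66,-44] → ·  [on edge]
    (9,2)@(19, 5): e=[-22,0,44] → ·  [on edge]
    (7,3)@(15, 7): e=[0,22,0] → ·  [on edge]
    (8,4)@(17, 9): e=[4,14,4] → #
    (9,4)@(19, 9): e=[-2,4,20] → ·
    (8,5)@(17, 11): e=[14,16,-8] → ·
    (9,5)@(19, 11): e=[8,6,8] → #
    (10,5)@(21, 11): e=[2,-4,24] → ·
    (9,6)@(19, 13): e=[18,8,-4] → ·
    (10,7)@(21, 15): e=[22,0,0] → ·  [on edge]
  covered (2 px):
    · · · · · · · · · · ·
    · · · · · · · · · · ·
    · · · · · · · · · · ·
    · · · · · · · · · · ·
    · · · · · · · · # · ·
    · · · · · · · · · # ·
    · · · · · · · · · · ·
    · · · · · · · · · · ·
    · · · · · · · · · · ·

Final: [[8,4],[9,5]]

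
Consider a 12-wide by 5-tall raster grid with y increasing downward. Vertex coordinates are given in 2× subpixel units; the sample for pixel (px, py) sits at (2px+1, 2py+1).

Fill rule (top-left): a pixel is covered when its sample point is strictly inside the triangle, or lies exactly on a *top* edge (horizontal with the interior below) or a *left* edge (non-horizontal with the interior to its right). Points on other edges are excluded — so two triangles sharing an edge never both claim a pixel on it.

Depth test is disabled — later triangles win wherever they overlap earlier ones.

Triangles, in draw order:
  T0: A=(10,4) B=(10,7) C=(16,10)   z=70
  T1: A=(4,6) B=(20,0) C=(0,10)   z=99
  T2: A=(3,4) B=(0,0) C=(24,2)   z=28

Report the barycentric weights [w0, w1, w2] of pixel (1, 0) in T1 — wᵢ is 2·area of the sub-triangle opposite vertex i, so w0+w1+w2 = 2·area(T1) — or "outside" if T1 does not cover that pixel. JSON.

T0:
  2·area = 18  (B↔C swapped to make it positive)
  edge (10, 4)→(16, 10): d=(6,6) right/bottom  bias=-1
  edge (16, 10)→(10, 7): d=(-6,-3) top-left  bias=+0
  edge (10, 7)→(10, 4): d=(0,-3) top-left  bias=+0
    (3,0)@(7, 1): e=[0,27,-9] → ·  [on edge]
    (4,1)@(9, 3): e=[0,21,-3] → ·  [on edge]
    (5,2)@(11, 5): e=[0,15,3] → ·  [on edge]
    (5,3)@(11, 7): e=[12,3,3] → █
    (6,3)@(13, 7): e=[0,9,9] → ·  [on edge]
    (5,4)@(11, 9): e=[24,-9,3] → ·
    (7,4)@(15, 9): e=[0,3,15] → ·  [on edge]
  covered (1 px):
    · · · · · · · · · · · ·
    · · · · · · · · · · · ·
    · · · · · · · · · · · ·
    · · · · · █ · · · · · ·
    · · · · · · · · · · · ·
T1:
  2·area = 40
  edge (4, 6)→(20, 0): d=(16,-6) top-left  bias=+0
  edge (20, 0)→(0, 10): d=(-20,10) right/bottom  bias=-1
  edge (0, 10)→(4, 6): d=(4,-4) top-left  bias=+0
    (4,0)@(9, 1): e=[-50,90,0] → ·  [on edge]
    (3,1)@(7, 3): e=[-30,70,0] → ·  [on edge]
    (6,1)@(13, 3): e=[6,10,24] → █
    (7,1)@(15, 3): e=[18,-10,32] → ·
    (2,2)@(5, 5): e=[-10,50,0] → ·  [on edge]
    (3,2)@(7, 5): e=[2,30,8] → █
    (4,2)@(9, 5): e=[14,10,16] → █
    (5,2)@(11, 5): e=[26,-10,24] → ·
    (6,2)@(13, 5): e=[38,-30,32] → ·
    (1,3)@(3, 7): e=[10,30,0] → █  [on edge]
    (2,3)@(5, 7): e=[22,10,8] → █
    (3,3)@(7, 7): e=[34,-10,16] → ·
    (0,4)@(1, 9): e=[30,10,0] → █  [on edge]
  covered (6 px):
    · · · · · · · · · · · ·
    · · · · · · █ · · · · ·
    · · · █ █ · · · · · · ·
    · █ █ · · · · · · · · ·
    █ · · · · · · · · · · ·
T2:
  2·area = 90
  edge (3, 4)→(0, 0): d=(-3,-4) top-left  bias=+0
  edge (0, 0)→(24, 2): d=(24,2) right/bottom  bias=-1
  edge (24, 2)→(3, 4): d=(-21,2) right/bottom  bias=-1
    (0,0)@(1, 1): e=[1,22,67] → █
    (1,0)@(3, 1): e=[9,18,63] → █
    (2,0)@(5, 1): e=[17,14,59] → █
    (3,0)@(7, 1): e=[25,10,55] → █
    (4,0)@(9, 1): e=[33,6,51] → █
    (5,0)@(11, 1): e=[41,2,47] → █
    (6,0)@(13, 1): e=[49,-2,43] → ·
    (0,1)@(1, 3): e=[-5,70,25] → ·
    (1,1)@(3, 3): e=[3,66,21] → █
    (6,1)@(13, 3): e=[43,46,1] → █
    (7,1)@(15, 3): e=[51,42,-3] → ·
    (1,2)@(3, 5): e=[-3,114,-21] → ·
  covered (12 px):
    █ █ █ █ █ █ · · · · · ·
    · █ █ █ █ █ █ · · · · ·
    · · · · · · · · · · · ·
    · · · · · · · · · · · ·
    · · · · · · · · · · · ·

Final: "outside"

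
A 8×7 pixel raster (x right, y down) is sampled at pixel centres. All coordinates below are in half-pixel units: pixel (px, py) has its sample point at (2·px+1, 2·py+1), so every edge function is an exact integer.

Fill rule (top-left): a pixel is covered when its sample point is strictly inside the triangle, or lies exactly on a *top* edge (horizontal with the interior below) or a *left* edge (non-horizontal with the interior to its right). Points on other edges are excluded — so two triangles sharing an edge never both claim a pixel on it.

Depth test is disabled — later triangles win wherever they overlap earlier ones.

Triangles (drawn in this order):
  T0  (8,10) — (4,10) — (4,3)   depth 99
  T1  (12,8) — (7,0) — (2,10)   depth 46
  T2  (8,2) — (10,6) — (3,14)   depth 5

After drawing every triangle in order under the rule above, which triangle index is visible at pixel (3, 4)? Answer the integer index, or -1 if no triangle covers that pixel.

T0:
  2·area = 28
  edge (8, 10)→(4, 10): d=(-4,0) right/bottom  bias=-1
  edge (4, 10)→(4, 3): d=(0,-7) top-left  bias=+0
  edge (4, 3)→(8, 10): d=(4,7) right/bottom  bias=-1
    (2,2)@(5, 5): e=[20,7,1] → X
    (3,2)@(7, 5): e=[20,21,-13] → .
    (2,3)@(5, 7): e=[12,7,9] → X
    (3,3)@(7, 7): e=[12,21,-5] → .
    (2,4)@(5, 9): e=[4,7,17] → X
    (3,4)@(7, 9): e=[4,21,3] → X
    (4,4)@(9, 9): e=[4,35,-11] → .
    (2,5)@(5, 11): e=[-4,7,25] → .
    (3,5)@(7, 11): e=[-4,21,11] → .
  covered (4 px):
    . . . . . . . .
    . . . . . . . .
    . . X . . . . .
    . . X . . . . .
    . . X X . . . .
    . . . . . . . .
    . . . . . . . .
T1:
  2·area = 90  (B↔C swapped to make it positive)
  edge (12, 8)→(2, 10): d=(-10,2) right/bottom  bias=-1
  edge (2, 10)→(7, 0): d=(5,-10) top-left  bias=+0
  edge (7, 0)→(12, 8): d=(5,8) right/bottom  bias=-1
    (3,0)@(7, 1): e=[80,5,5] → X
    (4,0)@(9, 1): e=[76,25,-11] → .
    (3,1)@(7, 3): e=[60,15,15] → X
    (4,1)@(9, 3): e=[56,35,-1] → .
    (2,2)@(5, 5): e=[44,5,41] → X
    (4,2)@(9, 5): e=[36,45,9] → X
    (5,2)@(11, 5): e=[32,65,-7] → .
    (2,3)@(5, 7): e=[24,15,51] → X
    (5,3)@(11, 7): e=[12,75,3] → X
    (6,3)@(13, 7): e=[8,95,-13] → .
    (1,4)@(3, 9): e=[8,5,77] → X
    (3,4)@(7, 9): e=[0,45,45] → .  [on edge]
  covered (11 px):
    . . . X . . . .
    . . . X . . . .
    . . X X X . . .
    . . X X X X . .
    . X X . . . . .
    . . . . . . . .
    . . . . . . . .
T2:
  2·area = 44
  edge (8, 2)→(10, 6): d=(2,4) right/bottom  bias=-1
  edge (10, 6)→(3, 14): d=(-7,8) right/bottom  bias=-1
  edge (3, 14)→(8, 2): d=(5,-12) top-left  bias=+0
    (3,2)@(7, 5): e=[10,31,3] → X
    (4,2)@(9, 5): e=[2,15,27] → X
    (5,2)@(11, 5): e=[-6,-1,51] → .
    (3,3)@(7, 7): e=[14,17,13] → X
    (5,3)@(11, 7): e=[-2,-15,61] → .
    (3,4)@(7, 9): e=[18,3,23] → X
    (4,4)@(9, 9): e=[10,-13,47] → .
    (2,5)@(5, 11): e=[30,5,9] → X
    (3,5)@(7, 11): e=[22,-11,33] → .
    (2,6)@(5, 13): e=[34,-9,19] → .
  covered (6 px):
    . . . . . . . .
    . . . . . . . .
    . . . X X . . .
    . . . X X . . .
    . . . X . . . .
    . . X . . . . .
    . . . . . . . .

Z-buffer (winner per pixel, '.' = empty):
  . . . 1 . . . .
  . . . 1 . . . .
  . . 1 2 2 . . .
  . . 1 2 2 1 . .
  . 1 1 2 . . . .
  . . 2 . . . . .
  . . . . . . . .

Result: 2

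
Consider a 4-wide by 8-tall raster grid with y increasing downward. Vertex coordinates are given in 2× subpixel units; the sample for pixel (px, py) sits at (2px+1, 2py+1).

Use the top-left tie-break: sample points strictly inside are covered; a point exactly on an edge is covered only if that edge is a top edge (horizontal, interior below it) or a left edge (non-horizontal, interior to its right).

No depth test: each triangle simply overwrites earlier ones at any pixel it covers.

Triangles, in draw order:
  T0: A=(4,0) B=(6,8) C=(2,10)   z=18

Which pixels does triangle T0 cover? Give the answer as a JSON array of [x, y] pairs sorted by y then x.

T0:
  2·area = 36
  edge (4, 0)→(6, 8): d=(2,8) right/bottom  bias=-1
  edge (6, 8)→(2, 10): d=(-4,2) right/bottom  bias=-1
  edge (2, 10)→(4, 0): d=(2,-10) top-left  bias=+0
    (1,2)@(3, 5): e=[18,18,0] → X  [on edge]
    (2,2)@(5, 5): e=[2,14,20] → X
    (3,2)@(7, 5): e=[-14,10,40] → .
    (1,3)@(3, 7): e=[22,10,4] → X
    (3,3)@(7, 7): e=[-10,2,44] → .
    (1,4)@(3, 9): e=[26,2,8] → X
    (2,4)@(5, 9): e=[10,-2,28] → .
    (1,5)@(3, 11): e=[30,-6,12] → .
    (0,7)@(1, 15): e=[54,-18,0] → .  [on edge]
  covered (5 px):
    . . . .
    . . . .
    . X X .
    . X X .
    . X . .
    . . . .
    . . . .
    . . . .

Final: [[1,2],[2,2],[1,3],[2,3],[1,4]]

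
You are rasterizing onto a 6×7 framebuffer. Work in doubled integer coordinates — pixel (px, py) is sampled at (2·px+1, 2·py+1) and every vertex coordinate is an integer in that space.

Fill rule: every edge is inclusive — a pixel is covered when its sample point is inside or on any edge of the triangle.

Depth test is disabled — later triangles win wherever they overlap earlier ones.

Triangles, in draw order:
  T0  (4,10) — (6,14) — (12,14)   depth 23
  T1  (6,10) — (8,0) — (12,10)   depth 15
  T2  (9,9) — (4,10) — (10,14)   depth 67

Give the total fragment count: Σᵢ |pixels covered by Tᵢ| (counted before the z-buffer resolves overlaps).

T0:
  2·area = 24  (B↔C swapped to make it positive)
  edge (4, 10)→(12, 14): d=(8,4) inclusive
  edge (12, 14)→(6, 14): d=(-6,0) inclusive
  edge (6, 14)→(4, 10): d=(-2,-4) inclusive
    (2,5)@(5, 11): e=[4,18,2] → #
    (3,5)@(7, 11): e=[-4,18,10] → ·
    (2,6)@(5, 13): e=[20,6,-2] → ·
    (3,6)@(7, 13): e=[12,6,6] → #
    (4,6)@(9, 13): e=[4,6,14] → #
    (5,6)@(11, 13): e=[-4,6,22] → ·
  covered (3 px):
    · · · · · ·
    · · · · · ·
    · · · · · ·
    · · · · · ·
    · · · · · ·
    · · # · · ·
    · · · # # ·
T1:
  2·area = 60
  edge (6, 10)→(8, 0): d=(2,-10) inclusive
  edge (8, 0)→(12, 10): d=(4,10) inclusive
  edge (12, 10)→(6, 10): d=(-6,0) inclusive
    (4,1)@(9, 3): e=[16,2,42] → #
    (5,1)@(11, 3): e=[36,-18,42] → ·
    (3,2)@(7, 5): e=[0,30,30] → #  [on edge]
    (5,2)@(11, 5): e=[40,-10,30] → ·
    (3,3)@(7, 7): e=[4,38,18] → #
    (5,3)@(11, 7): e=[44,-2,18] → ·
    (3,4)@(7, 9): e=[8,46,6] → #
    (5,4)@(11, 9): e=[48,6,6] → #
    (3,5)@(7, 11): e=[12,54,-6] → ·
    (4,5)@(9, 11): e=[32,34,-6] → ·
    (5,5)@(11, 11): e=[52,14,-6] → ·
  covered (8 px):
    · · · · · ·
    · · · · # ·
    · · · # # ·
    · · · # # ·
    · · · # # #
    · · · · · ·
    · · · · · ·
T2:
  2·area = 26  (B↔C swapped to make it positive)
  edge (9, 9)→(10, 14): d=(1,5) inclusive
  edge (10, 14)→(4, 10): d=(-6,-4) inclusive
  edge (4, 10)→(9, 9): d=(5,-1) inclusive
    (4,4)@(9, 9): e=[0,26,0] → #  [on edge]
    (5,4)@(11, 9): e=[-10,34,2] → ·
    (3,5)@(7, 11): e=[12,6,8] → #
    (5,5)@(11, 11): e=[-8,22,12] → ·
    (3,6)@(7, 13): e=[14,-6,18] → ·
    (4,6)@(9, 13): e=[4,2,20] → #
    (5,6)@(11, 13): e=[-6,10,22] → ·
  covered (4 px):
    · · · · · ·
    · · · · · ·
    · · · · · ·
    · · · · · ·
    · · · · # ·
    · · · # # ·
    · · · · # ·

Final: 15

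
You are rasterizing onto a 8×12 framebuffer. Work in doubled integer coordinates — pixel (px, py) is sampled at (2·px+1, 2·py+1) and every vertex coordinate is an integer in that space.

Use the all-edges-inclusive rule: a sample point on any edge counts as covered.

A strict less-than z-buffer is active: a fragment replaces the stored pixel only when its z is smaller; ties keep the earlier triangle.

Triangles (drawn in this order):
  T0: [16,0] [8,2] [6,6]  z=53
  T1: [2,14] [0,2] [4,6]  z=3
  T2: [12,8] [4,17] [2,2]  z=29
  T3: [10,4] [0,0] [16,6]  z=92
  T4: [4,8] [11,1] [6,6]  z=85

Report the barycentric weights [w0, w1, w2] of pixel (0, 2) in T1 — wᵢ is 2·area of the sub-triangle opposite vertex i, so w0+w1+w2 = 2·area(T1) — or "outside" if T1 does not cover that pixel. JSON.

T0:
  2·area = 28  (B↔C swapped to make it positive)
  edge (16, 0)→(6, 6): d=(-10,6) inclusive
  edge (6, 6)→(8, 2): d=(2,-4) inclusive
  edge (8, 2)→(16, 0): d=(8,-2) inclusive
    (6,0)@(13, 1): e=[8,18,2] → █
    (7,0)@(15, 1): e=[-4,26,6] → ·
    (4,1)@(9, 3): e=[12,6,10] → █
    (5,1)@(11, 3): e=[0,14,14] → █  [on edge]
    (6,1)@(13, 3): e=[-12,22,18] → ·
    (3,2)@(7, 5): e=[4,2,22] → █
    (4,2)@(9, 5): e=[-8,10,26] → ·
    (5,2)@(11, 5): e=[-20,18,30] → ·
    (3,3)@(7, 7): e=[-16,6,38] → ·
    (0,4)@(1, 9): e=[0,-14,42] → ·  [on edge]
  covered (4 px):
    · · · · · · █ ·
    · · · · █ █ · ·
    · · · █ · · · ·
    · · · · · · · ·
    · · · · · · · ·
    · · · · · · · ·
    · · · · · · · ·
    · · · · · · · ·
    · · · · · · · ·
    · · · · · · · ·
    · · · · · · · ·
    · · · · · · · ·
T1:
  2·area = 40
  edge (2, 14)→(0, 2): d=(-2,-12) inclusive
  edge (0, 2)→(4, 6): d=(4,4) inclusive
  edge (4, 6)→(2, 14): d=(-2,8) inclusive
    (0,1)@(1, 3): e=[10,0,30] → █  [on edge]
    (1,1)@(3, 3): e=[34,-8,14] → ·
    (0,2)@(1, 5): e=[6,8,26] → █
    (1,2)@(3, 5): e=[30,0,10] → █  [on edge]
    (2,2)@(5, 5): e=[54,-8,-6] → ·
    (0,3)@(1, 7): e=[2,16,22] → █
    (2,3)@(5, 7): e=[50,0,-10] → ·  [on edge]
    (0,4)@(1, 9): e=[-2,24,18] → ·
    (1,4)@(3, 9): e=[22,16,2] → █
    (2,4)@(5, 9): e=[46,8,-14] → ·
    (3,4)@(7, 9): e=[70,0,-30] → ·  [on edge]
    (1,5)@(3, 11): e=[18,24,-2] → ·
    (4,5)@(9, 11): e=[90,0,-50] → ·  [on edge]
    (5,6)@(11, 13): e=[110,0,-70] → ·  [on edge]
    (6,7)@(13, 15): e=[130,0,-90] → ·  [on edge]
    (7,8)@(15, 17): e=[150,0,-110] → ·  [on edge]
  covered (6 px):
    · · · · · · · ·
    █ · · · · · · ·
    █ █ · · · · · ·
    █ █ · · · · · ·
    · █ · · · · · ·
    · · · · · · · ·
    · · · · · · · ·
    · · · · · · · ·
    · · · · · · · ·
    · · · · · · · ·
    · · · · · · · ·
    · · · · · · · ·
T2:
  2·area = 138
  edge (12, 8)→(4, 17): d=(-8,9) inclusive
  edge (4, 17)→(2, 2): d=(-2,-15) inclusive
  edge (2, 2)→(12, 8): d=(10,6) inclusive
    (1,1)@(3, 3): e=[121,13,4] → █
    (2,1)@(5, 3): e=[103,43,-8] → ·
    (1,2)@(3, 5): e=[105,9,24] → █
    (2,2)@(5, 5): e=[87,39,12] → █
    (3,2)@(7, 5): e=[69,69,0] → █  [on edge]
    (4,2)@(9, 5): e=[51,99,-12] → ·
    (1,3)@(3, 7): e=[89,5,44] → █
    (4,3)@(9, 7): e=[35,95,8] → █
    (5,3)@(11, 7): e=[17,125,-4] → ·
    (1,4)@(3, 9): e=[73,1,64] → █
    (5,4)@(11, 9): e=[1,121,16] → █
    (6,4)@(13, 9): e=[-17,151,4] → ·
  covered (19 px):
    · · · · · · · ·
    · █ · · · · · ·
    · █ █ █ · · · ·
    · █ █ █ █ · · ·
    · █ █ █ █ █ · ·
    · · █ █ █ · · ·
    · · █ █ · · · ·
    · · █ · · · · ·
    · · · · · · · ·
    · · · · · · · ·
    · · · · · · · ·
    · · · · · · · ·
T3:
  2·area = 4
  edge (10, 4)→(0, 0): d=(-10,-4) inclusive
  edge (0, 0)→(16, 6): d=(16,6) inclusive
  edge (16, 6)→(10, 4): d=(-6,-2) inclusive
    (0,0)@(1, 1): e=[-6,10,0] → ·  [on edge]
    (3,1)@(7, 3): e=[-2,6,0] → ·  [on edge]
    (6,2)@(13, 5): e=[2,2,0] → █  [on edge]
    (7,2)@(15, 5): e=[10,-10,4] → ·
    (6,3)@(13, 7): e=[-18,34,-12] → ·
  covered (1 px):
    · · · · · · · ·
    · · · · · · · ·
    · · · · · · █ ·
    · · · · · · · ·
    · · · · · · · ·
    · · · · · · · ·
    · · · · · · · ·
    · · · · · · · ·
    · · · · · · · ·
    · · · · · · · ·
    · · · · · · · ·
    · · · · · · · ·
T4:
  degenerate (2·area = 0) — covers nothing

Result: [8,26,6]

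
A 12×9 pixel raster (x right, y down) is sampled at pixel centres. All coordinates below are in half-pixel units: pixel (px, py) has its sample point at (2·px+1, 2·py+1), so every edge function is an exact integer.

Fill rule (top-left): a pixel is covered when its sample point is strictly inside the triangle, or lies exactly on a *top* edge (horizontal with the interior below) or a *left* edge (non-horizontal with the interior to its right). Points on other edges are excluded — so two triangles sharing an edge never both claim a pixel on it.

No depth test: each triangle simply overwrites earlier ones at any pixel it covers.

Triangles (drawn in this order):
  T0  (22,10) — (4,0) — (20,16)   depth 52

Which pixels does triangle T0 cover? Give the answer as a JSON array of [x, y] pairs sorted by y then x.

T0:
  2·area = 128  (B↔C swapped to make it positive)
  edge (22, 10)→(20, 16): d=(-2,6) right/bottom  bias=-1
  edge (20, 16)→(4, 0): d=(-16,-16) top-left  bias=+0
  edge (4, 0)→(22, 10): d=(18,10) right/bottom  bias=-1
    (2,0)@(5, 1): e=[120,0,8] → █  [on edge]
    (3,0)@(7, 1): e=[108,32,-12] → ·
    (2,1)@(5, 3): e=[116,-32,44] → ·
    (3,1)@(7, 3): e=[104,0,24] → █  [on edge]
    (4,1)@(9, 3): e=[92,32,4] → █
    (5,1)@(11, 3): e=[80,64,-16] → ·
    (3,2)@(7, 5): e=[100,-32,60] → ·
    (4,2)@(9, 5): e=[88,0,40] → █  [on edge]
    (5,2)@(11, 5): e=[76,32,20] → █
    (6,2)@(13, 5): e=[64,64,0] → ·  [on edge]
    (4,3)@(9, 7): e=[84,-32,76] → ·
    (5,3)@(11, 7): e=[72,0,56] → █  [on edge]
    (11,3)@(23, 7): e=[0,192,-64] → ·  [on edge]
    (6,4)@(13, 9): e=[56,0,72] → █  [on edge]
    (7,5)@(15, 11): e=[40,0,88] → █  [on edge]
    (8,6)@(17, 13): e=[24,0,104] → █  [on edge]
    (10,6)@(21, 13): e=[0,64,64] → ·  [on edge]
    (9,7)@(19, 15): e=[8,0,120] → █  [on edge]
    (10,8)@(21, 17): e=[-8,0,136] → ·  [on edge]
  covered (19 px):
    · · █ · · · · · · · · ·
    · · · █ █ · · · · · · ·
    · · · · █ █ · · · · · ·
    · · · · · █ █ █ · · · ·
    · · · · · · █ █ █ █ · ·
    · · · · · · · █ █ █ █ ·
    · · · · · · · · █ █ · ·
    · · · · · · · · · █ · ·
    · · · · · · · · · · · ·

Final: [[2,0],[3,1],[4,1],[4,2],[5,2],[5,3],[6,3],[7,3],[6,4],[7,4],[8,4],[9,4],[7,5],[8,5],[9,5],[10,5],[8,6],[9,6],[9,7]]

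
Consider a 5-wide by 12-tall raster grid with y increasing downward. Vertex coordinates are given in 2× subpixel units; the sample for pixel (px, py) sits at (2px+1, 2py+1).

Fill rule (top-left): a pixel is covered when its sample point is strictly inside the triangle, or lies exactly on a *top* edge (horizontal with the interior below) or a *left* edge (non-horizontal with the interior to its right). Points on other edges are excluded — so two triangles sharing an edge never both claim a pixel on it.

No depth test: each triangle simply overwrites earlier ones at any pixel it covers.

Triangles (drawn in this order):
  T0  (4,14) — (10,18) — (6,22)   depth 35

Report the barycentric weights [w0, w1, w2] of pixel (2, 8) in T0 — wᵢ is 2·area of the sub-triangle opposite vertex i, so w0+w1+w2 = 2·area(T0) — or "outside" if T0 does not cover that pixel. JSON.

T0:
  2·area = 40
  edge (4, 14)→(10, 18): d=(6,4) right/bottom  bias=-1
  edge (10, 18)→(6, 22): d=(-4,4) right/bottom  bias=-1
  edge (6, 22)→(4, 14): d=(-2,-8) top-left  bias=+0
    (2,7)@(5, 15): e=[2,32,6] → X
    (3,7)@(7, 15): e=[-6,24,22] → .
    (2,8)@(5, 17): e=[14,24,2] → X
    (3,8)@(7, 17): e=[6,16,18] → X
    (4,8)@(9, 17): e=[-2,8,34] → .
    (2,9)@(5, 19): e=[26,16,-2] → .
    (3,9)@(7, 19): e=[18,8,14] → X
    (4,9)@(9, 19): e=[10,0,30] → .  [on edge]
    (3,10)@(7, 21): e=[30,0,10] → .  [on edge]
    (2,11)@(5, 23): e=[50,0,-10] → .  [on edge]
  covered (4 px):
    . . . . .
    . . . . .
    . . . . .
    . . . . .
    . . . . .
    . . . . .
    . . . . .
    . . X . .
    . . X X .
    . . . X .
    . . . . .
    . . . . .

Result: [24,2,14]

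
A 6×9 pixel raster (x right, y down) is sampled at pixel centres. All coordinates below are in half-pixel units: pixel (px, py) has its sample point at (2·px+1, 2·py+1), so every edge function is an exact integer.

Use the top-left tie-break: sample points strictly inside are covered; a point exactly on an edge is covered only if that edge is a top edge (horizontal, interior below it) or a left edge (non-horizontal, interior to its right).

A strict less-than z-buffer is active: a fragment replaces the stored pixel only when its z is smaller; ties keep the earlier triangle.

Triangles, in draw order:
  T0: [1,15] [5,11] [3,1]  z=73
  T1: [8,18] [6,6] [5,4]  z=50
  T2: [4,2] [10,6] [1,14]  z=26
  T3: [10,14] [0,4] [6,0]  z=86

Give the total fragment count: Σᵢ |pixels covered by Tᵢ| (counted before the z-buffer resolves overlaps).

T0:
  2·area = 48  (B↔C swapped to make it positive)
  edge (1, 15)→(3, 1): d=(2,-14) top-left  bias=+0
  edge (3, 1)→(5, 11): d=(2,10) right/bottom  bias=-1
  edge (5, 11)→(1, 15): d=(-4,4) right/bottom  bias=-1
    (1,0)@(3, 1): e=[0,0,48] → ·  [on edge]
    (1,1)@(3, 3): e=[4,4,40] → █
    (2,1)@(5, 3): e=[32,-16,32] → ·
    (1,2)@(3, 5): e=[8,8,32] → █
    (2,2)@(5, 5): e=[36,-12,24] → ·
    (5,2)@(11, 5): e=[120,-72,0] → ·  [on edge]
    (1,3)@(3, 7): e=[12,12,24] → █
    (2,3)@(5, 7): e=[40,-8,16] → ·
    (4,3)@(9, 7): e=[96,-48,0] → ·  [on edge]
    (1,4)@(3, 9): e=[16,16,16] → █
    (2,4)@(5, 9): e=[44,-4,8] → ·
    (3,4)@(7, 9): e=[72,-24,0] → ·  [on edge]
    (2,5)@(5, 11): e=[48,0,0] → ·  [on edge]
    (1,6)@(3, 13): e=[24,24,0] → ·  [on edge]
    (0,7)@(1, 15): e=[0,48,0] → ·  [on edge]
  covered (5 px):
    · · · · · ·
    · █ · · · ·
    · █ · · · ·
    · █ · · · ·
    · █ · · · ·
    · █ · · · ·
    · · · · · ·
    · · · · · ·
    · · · · · ·
T1:
  2·area = 8  (B↔C swapped to make it positive)
  edge (8, 18)→(5, 4): d=(-3,-14) top-left  bias=+0
  edge (5, 4)→(6, 6): d=(1,2) right/bottom  bias=-1
  edge (6, 6)→(8, 18): d=(2,12) right/bottom  bias=-1
    (3,6)@(7, 13): e=[1,5,2] → █
    (4,6)@(9, 13): e=[29,1,-22] → ·
    (3,7)@(7, 15): e=[-5,7,6] → ·
  covered (1 px):
    · · · · · ·
    · · · · · ·
    · · · · · ·
    · · · · · ·
    · · · · · ·
    · · · · · ·
    · · · █ · ·
    · · · · · ·
    · · · · · ·
T2:
  2·area = 84
  edge (4, 2)→(10, 6): d=(6,4) right/bottom  bias=-1
  edge (10, 6)→(1, 14): d=(-9,8) right/bottom  bias=-1
  edge (1, 14)→(4, 2): d=(3,-12) top-left  bias=+0
    (2,1)@(5, 3): e=[2,67,15] → █
    (3,1)@(7, 3): e=[-6,51,39] → ·
    (2,2)@(5, 5): e=[14,49,21] → █
    (3,2)@(7, 5): e=[6,33,45] → █
    (4,2)@(9, 5): e=[-2,17,69] → ·
    (1,3)@(3, 7): e=[34,47,3] → █
    (4,3)@(9, 7): e=[10,-1,75] → ·
    (1,4)@(3, 9): e=[46,29,9] → █
    (3,4)@(7, 9): e=[30,-3,57] → ·
    (1,5)@(3, 11): e=[58,11,15] → █
    (2,5)@(5, 11): e=[50,-5,39] → ·
    (1,6)@(3, 13): e=[70,-7,21] → ·
  covered (9 px):
    · · · · · ·
    · · █ · · ·
    · · █ █ · ·
    · █ █ █ · ·
    · █ █ · · ·
    · █ · · · ·
    · · · · · ·
    · · · · · ·
    · · · · · ·
T3:
  2·area = 100
  edge (10, 14)→(0, 4): d=(-10,-10) top-left  bias=+0
  edge (0, 4)→(6, 0): d=(6,-4) top-left  bias=+0
  edge (6, 0)→(10, 14): d=(4,14) right/bottom  bias=-1
    (2,0)@(5, 1): e=[80,2,18] → █
    (3,0)@(7, 1): e=[100,10,-10] → ·
    (1,1)@(3, 3): e=[40,6,54] → █
    (3,1)@(7, 3): e=[80,22,-2] → ·
    (0,2)@(1, 5): e=[0,10,90] → █  [on edge]
    (3,2)@(7, 5): e=[60,34,6] → █
    (4,2)@(9, 5): e=[80,42,-22] → ·
    (0,3)@(1, 7): e=[-20,22,98] → ·
    (1,3)@(3, 7): e=[0,30,70] → █  [on edge]
    (4,3)@(9, 7): e=[60,54,-14] → ·
    (1,4)@(3, 9): e=[-20,42,78] → ·
    (2,4)@(5, 9): e=[0,50,50] → █  [on edge]
    (3,5)@(7, 11): e=[0,70,30] → █  [on edge]
    (4,6)@(9, 13): e=[0,90,10] → █  [on edge]
    (5,7)@(11, 15): e=[0,110,-10] → ·  [on edge]
  covered (15 px):
    · · █ · · ·
    · █ █ · · ·
    █ █ █ █ · ·
    · █ █ █ · ·
    · · █ █ · ·
    · · · █ █ ·
    · · · · █ ·
    · · · · · ·
    · · · · · ·

Answer: 30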